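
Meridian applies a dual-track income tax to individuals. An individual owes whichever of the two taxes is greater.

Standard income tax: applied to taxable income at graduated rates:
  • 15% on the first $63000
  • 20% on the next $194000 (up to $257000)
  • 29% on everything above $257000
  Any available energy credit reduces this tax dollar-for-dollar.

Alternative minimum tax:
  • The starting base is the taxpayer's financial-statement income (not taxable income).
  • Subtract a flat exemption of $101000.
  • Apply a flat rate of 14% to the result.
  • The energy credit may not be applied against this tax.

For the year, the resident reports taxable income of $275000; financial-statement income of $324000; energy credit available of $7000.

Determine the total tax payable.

$46470

Standard income tax:
  $63000 × 15% = $9450
  $194000 × 20% = $38800
  $18000 × 29% = $5220
  → $53470
  Less energy credit $7000 → $46470

Alternative minimum tax:
  Base (financial-statement income): $324000
  Less exemption $101000 → base $223000
  $223000 × 14% = $31220

$46470 > $31220, so the standard income tax governs.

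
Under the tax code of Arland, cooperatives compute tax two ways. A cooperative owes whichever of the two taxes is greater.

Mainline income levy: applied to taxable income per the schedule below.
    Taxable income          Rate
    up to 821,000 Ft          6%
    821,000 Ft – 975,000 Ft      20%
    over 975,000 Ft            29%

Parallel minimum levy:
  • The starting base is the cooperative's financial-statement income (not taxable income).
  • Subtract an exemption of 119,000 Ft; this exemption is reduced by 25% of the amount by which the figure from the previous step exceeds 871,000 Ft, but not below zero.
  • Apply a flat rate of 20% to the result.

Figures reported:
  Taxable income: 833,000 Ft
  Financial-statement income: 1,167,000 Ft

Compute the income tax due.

224,400 Ft

Mainline income levy:
  821,000 Ft × 6% = 49,260 Ft
  12,000 Ft × 20% = 2,400 Ft
  → 51,660 Ft

Parallel minimum levy:
  Base (financial-statement income): 1,167,000 Ft
  Exemption: 119,000 Ft − 25% × (1,167,000 Ft − 871,000 Ft) = 119,000 Ft − 74,000 Ft = 45,000 Ft
  Base: 1,167,000 Ft − 45,000 Ft = 1,122,000 Ft
  1,122,000 Ft × 20% = 224,400 Ft

224,400 Ft > 51,660 Ft, so the parallel minimum levy is the binding amount.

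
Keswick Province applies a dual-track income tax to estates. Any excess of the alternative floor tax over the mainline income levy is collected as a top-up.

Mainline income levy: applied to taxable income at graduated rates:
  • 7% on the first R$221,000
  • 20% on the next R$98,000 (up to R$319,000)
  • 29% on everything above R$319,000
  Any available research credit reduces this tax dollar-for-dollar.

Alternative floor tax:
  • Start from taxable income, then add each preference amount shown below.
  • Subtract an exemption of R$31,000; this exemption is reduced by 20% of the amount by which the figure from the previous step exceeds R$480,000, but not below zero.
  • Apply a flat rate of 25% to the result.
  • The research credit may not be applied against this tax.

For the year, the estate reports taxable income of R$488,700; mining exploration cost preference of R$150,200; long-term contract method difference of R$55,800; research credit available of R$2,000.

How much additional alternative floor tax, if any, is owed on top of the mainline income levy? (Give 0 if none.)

R$91,392

Alternative floor tax:
  Adjusted income: R$488,700 + R$150,200 + R$55,800 = R$694,700
  Exemption: 20% × (R$694,700 − R$480,000) = R$42,940 ≥ R$31,000, so the exemption is fully phased out
  Base: R$694,700 − R$0 = R$694,700
  R$694,700 × 25% = R$173,675

Mainline income levy:
  R$221,000 × 7% = R$15,470
  R$98,000 × 20% = R$19,600
  R$169,700 × 29% = R$49,213
  → R$84,283
  Less research credit R$2,000 → R$82,283

Excess of alternative floor tax over mainline income levy: R$173,675 − R$82,283 = R$91,392.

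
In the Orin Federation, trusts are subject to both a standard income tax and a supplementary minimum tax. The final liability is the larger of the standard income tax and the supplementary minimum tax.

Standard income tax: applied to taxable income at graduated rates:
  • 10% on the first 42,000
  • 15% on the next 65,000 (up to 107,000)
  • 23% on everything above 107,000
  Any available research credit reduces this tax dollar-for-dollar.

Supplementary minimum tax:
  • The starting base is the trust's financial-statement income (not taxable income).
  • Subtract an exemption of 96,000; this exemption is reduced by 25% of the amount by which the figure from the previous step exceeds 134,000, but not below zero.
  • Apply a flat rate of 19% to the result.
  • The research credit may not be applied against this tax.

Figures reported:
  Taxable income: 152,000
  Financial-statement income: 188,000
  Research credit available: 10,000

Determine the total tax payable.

20,045

Supplementary minimum tax:
  Base (financial-statement income): 188,000
  Exemption: 96,000 − 25% × (188,000 − 134,000) = 96,000 − 13,500 = 82,500
  Base: 188,000 − 82,500 = 105,500
  105,500 × 19% = 20,045

Standard income tax:
  42,000 × 10% = 4,200
  65,000 × 15% = 9,750
  45,000 × 23% = 10,350
  → 24,300
  Less research credit 10,000 → 14,300

20,045 > 14,300, so the supplementary minimum tax is the binding amount.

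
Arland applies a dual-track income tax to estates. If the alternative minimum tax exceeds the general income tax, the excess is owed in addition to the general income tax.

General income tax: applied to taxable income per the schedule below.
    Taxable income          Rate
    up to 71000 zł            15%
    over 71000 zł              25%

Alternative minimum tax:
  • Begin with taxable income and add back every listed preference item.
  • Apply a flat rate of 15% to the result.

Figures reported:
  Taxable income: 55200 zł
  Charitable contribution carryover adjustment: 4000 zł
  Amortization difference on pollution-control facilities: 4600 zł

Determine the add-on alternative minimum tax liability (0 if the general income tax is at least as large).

1290 zł

General income tax:
  55200 zł × 15% = 8280 zł

Alternative minimum tax:
  Adjusted income: 55200 zł + 4000 zł + 4600 zł = 63800 zł
  63800 zł × 15% = 9570 zł

Excess of alternative minimum tax over general income tax: 9570 zł − 8280 zł = 1290 zł.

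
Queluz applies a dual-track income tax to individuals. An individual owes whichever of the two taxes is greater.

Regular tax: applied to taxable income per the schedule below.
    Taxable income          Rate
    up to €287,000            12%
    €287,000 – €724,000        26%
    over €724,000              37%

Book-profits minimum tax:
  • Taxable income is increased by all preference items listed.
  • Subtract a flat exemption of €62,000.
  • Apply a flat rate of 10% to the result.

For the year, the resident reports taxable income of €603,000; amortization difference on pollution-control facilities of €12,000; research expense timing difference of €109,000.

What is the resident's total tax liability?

Regular tax:
  €287,000 × 12% = €34,440
  €316,000 × 26% = €82,160
  → €116,600

Book-profits minimum tax:
  Adjusted income: €603,000 + €12,000 + €109,000 = €724,000
  Less exemption €62,000 → base €662,000
  €662,000 × 10% = €66,200

€116,600 > €66,200, so the regular tax governs.

€116,600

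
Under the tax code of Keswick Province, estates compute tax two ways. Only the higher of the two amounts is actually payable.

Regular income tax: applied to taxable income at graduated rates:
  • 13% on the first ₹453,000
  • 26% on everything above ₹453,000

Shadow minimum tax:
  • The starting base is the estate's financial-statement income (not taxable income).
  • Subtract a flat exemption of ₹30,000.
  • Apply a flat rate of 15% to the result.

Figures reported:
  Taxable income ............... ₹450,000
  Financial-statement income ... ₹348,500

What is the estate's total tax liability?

Regular income tax:
  ₹450,000 × 13% = ₹58,500

Shadow minimum tax:
  Base (financial-statement income): ₹348,500
  Less exemption ₹30,000 → base ₹318,500
  ₹318,500 × 15% = ₹47,775

₹58,500 > ₹47,775, so the regular income tax governs.

₹58,500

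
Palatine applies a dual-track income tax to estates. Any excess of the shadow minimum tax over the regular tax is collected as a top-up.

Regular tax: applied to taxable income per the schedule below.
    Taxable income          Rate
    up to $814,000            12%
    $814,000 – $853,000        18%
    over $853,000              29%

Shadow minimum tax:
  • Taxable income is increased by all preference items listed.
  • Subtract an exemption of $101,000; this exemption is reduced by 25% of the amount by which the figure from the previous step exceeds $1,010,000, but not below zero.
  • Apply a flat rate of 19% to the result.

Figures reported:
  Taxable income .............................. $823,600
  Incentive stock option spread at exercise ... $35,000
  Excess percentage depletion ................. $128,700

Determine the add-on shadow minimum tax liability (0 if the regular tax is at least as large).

Shadow minimum tax:
  Adjusted income: $823,600 + $35,000 + $128,700 = $987,300
  Exemption: $987,300 ≤ $1,010,000, so full $101,000 applies
  Base: $987,300 − $101,000 = $886,300
  $886,300 × 19% = $168,397

Regular tax:
  $814,000 × 12% = $97,680
  $9,600 × 18% = $1,728
  → $99,408

Excess of shadow minimum tax over regular tax: $168,397 − $99,408 = $68,989.

$68,989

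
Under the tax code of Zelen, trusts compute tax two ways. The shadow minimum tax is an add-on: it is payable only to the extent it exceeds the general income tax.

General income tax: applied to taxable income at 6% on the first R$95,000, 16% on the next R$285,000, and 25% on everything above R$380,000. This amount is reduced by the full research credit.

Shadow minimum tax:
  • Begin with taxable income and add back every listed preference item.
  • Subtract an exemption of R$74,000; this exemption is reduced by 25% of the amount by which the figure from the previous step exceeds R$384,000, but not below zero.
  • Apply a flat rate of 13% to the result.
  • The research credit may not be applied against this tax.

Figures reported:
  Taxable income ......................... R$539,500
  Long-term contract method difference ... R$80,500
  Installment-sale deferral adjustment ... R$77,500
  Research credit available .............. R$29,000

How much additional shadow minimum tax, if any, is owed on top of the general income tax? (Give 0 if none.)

Shadow minimum tax:
  Adjusted income: R$539,500 + R$80,500 + R$77,500 = R$697,500
  Exemption: 25% × (R$697,500 − R$384,000) = R$78,375 ≥ R$74,000, so the exemption is fully phased out
  Base: R$697,500 − R$0 = R$697,500
  R$697,500 × 13% = R$90,675

General income tax:
  R$95,000 × 6% = R$5,700
  R$285,000 × 16% = R$45,600
  R$159,500 × 25% = R$39,875
  → R$91,175
  Less research credit R$29,000 → R$62,175

Excess of shadow minimum tax over general income tax: R$90,675 − R$62,175 = R$28,500.

R$28,500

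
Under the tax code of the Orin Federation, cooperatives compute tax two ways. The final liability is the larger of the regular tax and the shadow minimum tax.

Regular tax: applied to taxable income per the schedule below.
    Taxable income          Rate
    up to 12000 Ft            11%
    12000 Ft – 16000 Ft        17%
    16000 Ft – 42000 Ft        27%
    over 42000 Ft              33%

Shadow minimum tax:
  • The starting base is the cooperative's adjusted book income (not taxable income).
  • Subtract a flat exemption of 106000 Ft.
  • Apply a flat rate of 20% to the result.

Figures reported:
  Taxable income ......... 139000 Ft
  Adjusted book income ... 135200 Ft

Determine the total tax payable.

41030 Ft

Shadow minimum tax:
  Base (adjusted book income): 135200 Ft
  Less exemption 106000 Ft → base 29200 Ft
  29200 Ft × 20% = 5840 Ft

Regular tax:
  12000 Ft × 11% = 1320 Ft
  4000 Ft × 17% = 680 Ft
  26000 Ft × 27% = 7020 Ft
  97000 Ft × 33% = 32010 Ft
  → 41030 Ft

41030 Ft > 5840 Ft, so the regular tax governs.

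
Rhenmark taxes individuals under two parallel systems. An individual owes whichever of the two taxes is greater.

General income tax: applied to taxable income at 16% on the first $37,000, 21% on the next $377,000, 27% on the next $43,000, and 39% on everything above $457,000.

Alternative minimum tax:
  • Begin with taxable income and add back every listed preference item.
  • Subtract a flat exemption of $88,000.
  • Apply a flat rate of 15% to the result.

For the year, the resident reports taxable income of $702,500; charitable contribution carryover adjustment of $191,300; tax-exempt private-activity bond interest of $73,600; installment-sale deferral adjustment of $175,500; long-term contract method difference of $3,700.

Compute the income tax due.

$192,445

General income tax:
  $37,000 × 16% = $5,920
  $377,000 × 21% = $79,170
  $43,000 × 27% = $11,610
  $245,500 × 39% = $95,745
  → $192,445

Alternative minimum tax:
  Adjusted income: $702,500 + $191,300 + $73,600 + $175,500 + $3,700 = $1,146,600
  Less exemption $88,000 → base $1,058,600
  $1,058,600 × 15% = $158,790

$192,445 > $158,790, so the general income tax governs.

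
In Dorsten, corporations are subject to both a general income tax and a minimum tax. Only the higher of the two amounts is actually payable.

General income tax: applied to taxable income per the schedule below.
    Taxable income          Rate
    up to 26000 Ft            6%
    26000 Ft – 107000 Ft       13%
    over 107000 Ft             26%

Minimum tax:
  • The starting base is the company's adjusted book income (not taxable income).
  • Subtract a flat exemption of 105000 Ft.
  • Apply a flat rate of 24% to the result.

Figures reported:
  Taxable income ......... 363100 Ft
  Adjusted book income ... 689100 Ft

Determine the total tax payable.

General income tax:
  26000 Ft × 6% = 1560 Ft
  81000 Ft × 13% = 10530 Ft
  256100 Ft × 26% = 66586 Ft
  → 78676 Ft

Minimum tax:
  Base (adjusted book income): 689100 Ft
  Less exemption 105000 Ft → base 584100 Ft
  584100 Ft × 24% = 140184 Ft

140184 Ft > 78676 Ft, so the minimum tax is the binding amount.

140184 Ft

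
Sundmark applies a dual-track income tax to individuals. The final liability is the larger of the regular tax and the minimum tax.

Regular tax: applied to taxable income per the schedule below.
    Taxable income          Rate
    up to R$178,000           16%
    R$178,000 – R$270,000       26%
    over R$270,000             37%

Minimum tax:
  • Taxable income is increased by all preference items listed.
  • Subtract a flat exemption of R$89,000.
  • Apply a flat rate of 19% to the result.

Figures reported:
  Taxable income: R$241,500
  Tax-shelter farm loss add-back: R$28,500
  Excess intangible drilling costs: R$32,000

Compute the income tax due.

R$44,990

Regular tax:
  R$178,000 × 16% = R$28,480
  R$63,500 × 26% = R$16,510
  → R$44,990

Minimum tax:
  Adjusted income: R$241,500 + R$28,500 + R$32,000 = R$302,000
  Less exemption R$89,000 → base R$213,000
  R$213,000 × 19% = R$40,470

R$44,990 > R$40,470, so the regular tax governs.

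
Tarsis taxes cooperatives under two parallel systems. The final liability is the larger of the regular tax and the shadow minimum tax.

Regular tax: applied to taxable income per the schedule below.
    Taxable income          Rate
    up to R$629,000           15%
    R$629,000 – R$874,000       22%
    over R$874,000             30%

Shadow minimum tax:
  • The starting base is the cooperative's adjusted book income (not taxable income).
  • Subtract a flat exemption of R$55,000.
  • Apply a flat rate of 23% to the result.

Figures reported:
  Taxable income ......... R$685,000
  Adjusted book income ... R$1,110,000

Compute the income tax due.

R$242,650

Regular tax:
  R$629,000 × 15% = R$94,350
  R$56,000 × 22% = R$12,320
  → R$106,670

Shadow minimum tax:
  Base (adjusted book income): R$1,110,000
  Less exemption R$55,000 → base R$1,055,000
  R$1,055,000 × 23% = R$242,650

R$242,650 > R$106,670, so the shadow minimum tax is the binding amount.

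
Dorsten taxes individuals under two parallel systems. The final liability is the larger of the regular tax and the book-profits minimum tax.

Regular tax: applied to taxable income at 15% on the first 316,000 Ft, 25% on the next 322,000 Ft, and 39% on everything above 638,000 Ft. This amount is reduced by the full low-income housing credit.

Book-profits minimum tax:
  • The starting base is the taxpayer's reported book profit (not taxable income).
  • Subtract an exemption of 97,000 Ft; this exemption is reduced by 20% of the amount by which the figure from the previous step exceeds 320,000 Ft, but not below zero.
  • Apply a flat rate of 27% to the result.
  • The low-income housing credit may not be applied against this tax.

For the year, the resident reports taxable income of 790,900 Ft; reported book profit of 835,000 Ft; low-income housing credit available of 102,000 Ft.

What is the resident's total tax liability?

225,450 Ft

Book-profits minimum tax:
  Base (reported book profit): 835,000 Ft
  Exemption: 20% × (835,000 Ft − 320,000 Ft) = 103,000 Ft ≥ 97,000 Ft, so the exemption is fully phased out
  Base: 835,000 Ft − 0 Ft = 835,000 Ft
  835,000 Ft × 27% = 225,450 Ft

Regular tax:
  316,000 Ft × 15% = 47,400 Ft
  322,000 Ft × 25% = 80,500 Ft
  152,900 Ft × 39% = 59,631 Ft
  → 187,531 Ft
  Less low-income housing credit 102,000 Ft → 85,531 Ft

225,450 Ft > 85,531 Ft, so the book-profits minimum tax is the binding amount.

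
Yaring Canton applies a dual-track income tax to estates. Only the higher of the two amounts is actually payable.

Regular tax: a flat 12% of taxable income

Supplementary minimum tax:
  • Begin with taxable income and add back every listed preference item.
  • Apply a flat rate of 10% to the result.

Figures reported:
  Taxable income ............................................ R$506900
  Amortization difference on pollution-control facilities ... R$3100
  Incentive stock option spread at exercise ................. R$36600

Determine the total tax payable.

R$60828

Regular tax:
  R$506900 × 12% = R$60828

Supplementary minimum tax:
  Adjusted income: R$506900 + R$3100 + R$36600 = R$546600
  R$546600 × 10% = R$54660

R$60828 > R$54660, so the regular tax governs.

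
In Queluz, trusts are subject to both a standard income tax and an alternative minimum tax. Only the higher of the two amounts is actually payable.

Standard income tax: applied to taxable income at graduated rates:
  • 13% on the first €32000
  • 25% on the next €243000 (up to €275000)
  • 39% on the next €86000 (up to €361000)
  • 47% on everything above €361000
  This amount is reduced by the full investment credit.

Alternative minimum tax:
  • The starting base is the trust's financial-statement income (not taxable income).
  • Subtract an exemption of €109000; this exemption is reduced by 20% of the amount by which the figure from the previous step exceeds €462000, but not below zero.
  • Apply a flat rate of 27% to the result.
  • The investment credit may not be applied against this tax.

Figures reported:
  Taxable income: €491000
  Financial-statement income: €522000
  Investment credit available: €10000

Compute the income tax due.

€149550

Standard income tax:
  €32000 × 13% = €4160
  €243000 × 25% = €60750
  €86000 × 39% = €33540
  €130000 × 47% = €61100
  → €159550
  Less investment credit €10000 → €149550

Alternative minimum tax:
  Base (financial-statement income): €522000
  Exemption: €109000 − 20% × (€522000 − €462000) = €109000 − €12000 = €97000
  Base: €522000 − €97000 = €425000
  €425000 × 27% = €114750

€149550 > €114750, so the standard income tax governs.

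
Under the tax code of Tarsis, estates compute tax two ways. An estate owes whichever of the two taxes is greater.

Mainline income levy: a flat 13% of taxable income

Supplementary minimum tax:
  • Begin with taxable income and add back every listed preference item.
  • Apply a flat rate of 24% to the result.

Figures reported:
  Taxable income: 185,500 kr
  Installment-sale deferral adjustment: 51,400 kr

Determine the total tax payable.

Mainline income levy:
  185,500 kr × 13% = 24,115 kr

Supplementary minimum tax:
  Adjusted income: 185,500 kr + 51,400 kr = 236,900 kr
  236,900 kr × 24% = 56,856 kr

56,856 kr > 24,115 kr, so the supplementary minimum tax is the binding amount.

56,856 kr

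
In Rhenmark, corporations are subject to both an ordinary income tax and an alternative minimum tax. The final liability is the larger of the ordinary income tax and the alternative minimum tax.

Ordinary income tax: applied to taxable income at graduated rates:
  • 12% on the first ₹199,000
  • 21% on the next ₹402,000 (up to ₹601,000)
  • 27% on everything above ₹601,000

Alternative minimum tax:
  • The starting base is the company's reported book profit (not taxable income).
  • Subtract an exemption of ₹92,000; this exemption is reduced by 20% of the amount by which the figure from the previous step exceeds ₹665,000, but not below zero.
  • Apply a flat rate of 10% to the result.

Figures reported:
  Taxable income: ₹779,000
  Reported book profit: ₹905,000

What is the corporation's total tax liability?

Ordinary income tax:
  ₹199,000 × 12% = ₹23,880
  ₹402,000 × 21% = ₹84,420
  ₹178,000 × 27% = ₹48,060
  → ₹156,360

Alternative minimum tax:
  Base (reported book profit): ₹905,000
  Exemption: ₹92,000 − 20% × (₹905,000 − ₹665,000) = ₹92,000 − ₹48,000 = ₹44,000
  Base: ₹905,000 − ₹44,000 = ₹861,000
  ₹861,000 × 10% = ₹86,100

₹156,360 > ₹86,100, so the ordinary income tax governs.

₹156,360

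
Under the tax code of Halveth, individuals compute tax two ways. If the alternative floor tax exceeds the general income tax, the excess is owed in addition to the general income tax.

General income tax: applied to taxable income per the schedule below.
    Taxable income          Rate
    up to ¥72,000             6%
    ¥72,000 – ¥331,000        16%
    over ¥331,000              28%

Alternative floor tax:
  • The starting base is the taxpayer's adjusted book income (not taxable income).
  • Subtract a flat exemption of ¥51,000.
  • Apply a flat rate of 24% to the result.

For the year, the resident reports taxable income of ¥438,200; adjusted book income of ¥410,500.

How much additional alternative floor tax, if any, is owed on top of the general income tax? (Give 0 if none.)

General income tax:
  ¥72,000 × 6% = ¥4,320
  ¥259,000 × 16% = ¥41,440
  ¥107,200 × 28% = ¥30,016
  → ¥75,776

Alternative floor tax:
  Base (adjusted book income): ¥410,500
  Less exemption ¥51,000 → base ¥359,500
  ¥359,500 × 24% = ¥86,280

Excess of alternative floor tax over general income tax: ¥86,280 − ¥75,776 = ¥10,504.

¥10,504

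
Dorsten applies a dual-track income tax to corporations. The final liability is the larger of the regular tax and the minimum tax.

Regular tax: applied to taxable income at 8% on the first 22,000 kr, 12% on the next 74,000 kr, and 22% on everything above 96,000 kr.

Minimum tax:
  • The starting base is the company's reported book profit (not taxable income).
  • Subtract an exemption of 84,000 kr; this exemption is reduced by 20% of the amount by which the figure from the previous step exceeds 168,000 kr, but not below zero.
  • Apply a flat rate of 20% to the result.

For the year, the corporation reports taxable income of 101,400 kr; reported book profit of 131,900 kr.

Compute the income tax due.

11,828 kr

Minimum tax:
  Base (reported book profit): 131,900 kr
  Exemption: 131,900 kr ≤ 168,000 kr, so full 84,000 kr applies
  Base: 131,900 kr − 84,000 kr = 47,900 kr
  47,900 kr × 20% = 9,580 kr

Regular tax:
  22,000 kr × 8% = 1,760 kr
  74,000 kr × 12% = 8,880 kr
  5,400 kr × 22% = 1,188 kr
  → 11,828 kr

11,828 kr > 9,580 kr, so the regular tax governs.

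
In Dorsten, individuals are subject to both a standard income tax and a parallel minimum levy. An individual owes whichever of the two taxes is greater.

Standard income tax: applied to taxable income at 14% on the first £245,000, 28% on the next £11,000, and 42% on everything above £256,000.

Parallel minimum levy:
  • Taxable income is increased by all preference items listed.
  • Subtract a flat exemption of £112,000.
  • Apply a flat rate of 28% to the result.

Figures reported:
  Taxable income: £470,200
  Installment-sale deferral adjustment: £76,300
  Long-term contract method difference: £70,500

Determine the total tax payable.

Parallel minimum levy:
  Adjusted income: £470,200 + £76,300 + £70,500 = £617,000
  Less exemption £112,000 → base £505,000
  £505,000 × 28% = £141,400

Standard income tax:
  £245,000 × 14% = £34,300
  £11,000 × 28% = £3,080
  £214,200 × 42% = £89,964
  → £127,344

£141,400 > £127,344, so the parallel minimum levy is the binding amount.

£141,400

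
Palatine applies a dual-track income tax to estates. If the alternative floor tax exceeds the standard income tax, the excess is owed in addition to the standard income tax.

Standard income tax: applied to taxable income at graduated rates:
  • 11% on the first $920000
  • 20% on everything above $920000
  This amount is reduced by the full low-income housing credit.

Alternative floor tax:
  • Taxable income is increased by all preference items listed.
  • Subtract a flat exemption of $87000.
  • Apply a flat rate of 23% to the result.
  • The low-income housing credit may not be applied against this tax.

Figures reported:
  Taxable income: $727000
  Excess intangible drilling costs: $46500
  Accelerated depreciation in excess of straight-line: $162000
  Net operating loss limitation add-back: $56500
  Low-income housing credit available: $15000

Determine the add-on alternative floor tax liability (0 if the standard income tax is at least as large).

Standard income tax:
  $727000 × 11% = $79970
  Less low-income housing credit $15000 → $64970

Alternative floor tax:
  Adjusted income: $727000 + $46500 + $162000 + $56500 = $992000
  Less exemption $87000 → base $905000
  $905000 × 23% = $208150

Excess of alternative floor tax over standard income tax: $208150 − $64970 = $143180.

$143180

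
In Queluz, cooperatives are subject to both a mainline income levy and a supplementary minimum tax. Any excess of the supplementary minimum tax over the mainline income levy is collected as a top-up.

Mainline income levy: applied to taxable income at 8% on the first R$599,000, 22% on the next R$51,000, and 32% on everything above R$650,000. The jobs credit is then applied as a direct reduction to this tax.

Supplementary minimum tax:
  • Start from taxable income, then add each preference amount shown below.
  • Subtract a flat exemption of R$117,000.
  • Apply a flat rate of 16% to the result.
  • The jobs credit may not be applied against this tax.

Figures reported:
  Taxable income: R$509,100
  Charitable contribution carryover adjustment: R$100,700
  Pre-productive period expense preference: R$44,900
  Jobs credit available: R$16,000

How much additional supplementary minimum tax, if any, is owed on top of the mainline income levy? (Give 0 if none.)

R$61,304

Mainline income levy:
  R$509,100 × 8% = R$40,728
  Less jobs credit R$16,000 → R$24,728

Supplementary minimum tax:
  Adjusted income: R$509,100 + R$100,700 + R$44,900 = R$654,700
  Less exemption R$117,000 → base R$537,700
  R$537,700 × 16% = R$86,032

Excess of supplementary minimum tax over mainline income levy: R$86,032 − R$24,728 = R$61,304.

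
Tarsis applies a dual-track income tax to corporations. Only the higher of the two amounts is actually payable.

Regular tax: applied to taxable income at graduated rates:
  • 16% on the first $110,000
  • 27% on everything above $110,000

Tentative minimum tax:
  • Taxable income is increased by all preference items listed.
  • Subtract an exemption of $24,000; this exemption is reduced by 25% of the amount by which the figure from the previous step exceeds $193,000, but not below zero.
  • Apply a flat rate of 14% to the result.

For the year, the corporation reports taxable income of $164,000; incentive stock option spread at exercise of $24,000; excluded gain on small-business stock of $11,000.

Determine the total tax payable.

Tentative minimum tax:
  Adjusted income: $164,000 + $24,000 + $11,000 = $199,000
  Exemption: $24,000 − 25% × ($199,000 − $193,000) = $24,000 − $1,500 = $22,500
  Base: $199,000 − $22,500 = $176,500
  $176,500 × 14% = $24,710

Regular tax:
  $110,000 × 16% = $17,600
  $54,000 × 27% = $14,580
  → $32,180

$32,180 > $24,710, so the regular tax governs.

$32,180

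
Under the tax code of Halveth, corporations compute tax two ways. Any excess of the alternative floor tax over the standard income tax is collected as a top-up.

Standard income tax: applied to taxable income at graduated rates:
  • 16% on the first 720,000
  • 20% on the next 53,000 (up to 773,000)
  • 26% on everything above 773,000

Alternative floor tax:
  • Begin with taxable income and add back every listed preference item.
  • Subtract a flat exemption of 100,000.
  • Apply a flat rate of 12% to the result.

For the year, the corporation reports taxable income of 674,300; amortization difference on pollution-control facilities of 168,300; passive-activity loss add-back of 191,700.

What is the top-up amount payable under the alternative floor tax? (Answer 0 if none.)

Alternative floor tax:
  Adjusted income: 674,300 + 168,300 + 191,700 = 1,034,300
  Less exemption 100,000 → base 934,300
  934,300 × 12% = 112,116

Standard income tax:
  674,300 × 16% = 107,888

Excess of alternative floor tax over standard income tax: 112,116 − 107,888 = 4,228.

4,228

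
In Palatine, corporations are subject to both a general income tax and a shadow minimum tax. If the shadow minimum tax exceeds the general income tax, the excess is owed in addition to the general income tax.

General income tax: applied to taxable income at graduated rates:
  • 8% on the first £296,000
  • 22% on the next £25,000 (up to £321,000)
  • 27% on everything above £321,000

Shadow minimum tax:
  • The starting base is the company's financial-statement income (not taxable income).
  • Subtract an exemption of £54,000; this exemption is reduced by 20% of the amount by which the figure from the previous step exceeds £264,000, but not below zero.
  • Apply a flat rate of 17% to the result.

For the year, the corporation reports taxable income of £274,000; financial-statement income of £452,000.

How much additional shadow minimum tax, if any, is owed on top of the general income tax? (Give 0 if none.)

£52,132

Shadow minimum tax:
  Base (financial-statement income): £452,000
  Exemption: £54,000 − 20% × (£452,000 − £264,000) = £54,000 − £37,600 = £16,400
  Base: £452,000 − £16,400 = £435,600
  £435,600 × 17% = £74,052

General income tax:
  £274,000 × 8% = £21,920

Excess of shadow minimum tax over general income tax: £74,052 − £21,920 = £52,132.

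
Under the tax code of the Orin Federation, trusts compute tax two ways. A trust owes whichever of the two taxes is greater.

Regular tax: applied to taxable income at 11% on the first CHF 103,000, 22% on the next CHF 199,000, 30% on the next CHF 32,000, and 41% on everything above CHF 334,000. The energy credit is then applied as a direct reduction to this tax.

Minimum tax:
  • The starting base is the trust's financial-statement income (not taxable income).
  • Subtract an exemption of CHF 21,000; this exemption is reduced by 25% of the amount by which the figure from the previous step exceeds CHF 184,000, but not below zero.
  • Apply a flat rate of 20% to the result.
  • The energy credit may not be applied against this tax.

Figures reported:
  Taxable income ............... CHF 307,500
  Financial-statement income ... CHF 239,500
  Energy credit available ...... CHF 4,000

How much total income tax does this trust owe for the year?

CHF 52,760

Regular tax:
  CHF 103,000 × 11% = CHF 11,330
  CHF 199,000 × 22% = CHF 43,780
  CHF 5,500 × 30% = CHF 1,650
  → CHF 56,760
  Less energy credit CHF 4,000 → CHF 52,760

Minimum tax:
  Base (financial-statement income): CHF 239,500
  Exemption: CHF 21,000 − 25% × (CHF 239,500 − CHF 184,000) = CHF 21,000 − CHF 13,875 = CHF 7,125
  Base: CHF 239,500 − CHF 7,125 = CHF 232,375
  CHF 232,375 × 20% = CHF 46,475

CHF 52,760 > CHF 46,475, so the regular tax governs.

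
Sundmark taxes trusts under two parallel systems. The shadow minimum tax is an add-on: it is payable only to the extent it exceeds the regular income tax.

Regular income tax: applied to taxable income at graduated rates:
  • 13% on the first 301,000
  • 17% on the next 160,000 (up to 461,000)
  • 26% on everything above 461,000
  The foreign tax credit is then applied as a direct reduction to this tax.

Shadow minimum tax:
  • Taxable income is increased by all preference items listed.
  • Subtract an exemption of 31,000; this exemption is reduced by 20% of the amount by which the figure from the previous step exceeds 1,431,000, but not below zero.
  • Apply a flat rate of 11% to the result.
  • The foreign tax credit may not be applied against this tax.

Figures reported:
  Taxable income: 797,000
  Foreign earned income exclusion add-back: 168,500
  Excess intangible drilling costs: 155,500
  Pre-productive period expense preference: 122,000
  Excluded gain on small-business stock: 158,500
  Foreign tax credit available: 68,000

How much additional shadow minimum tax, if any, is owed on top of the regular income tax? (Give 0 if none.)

Regular income tax:
  301,000 × 13% = 39,130
  160,000 × 17% = 27,200
  336,000 × 26% = 87,360
  → 153,690
  Less foreign tax credit 68,000 → 85,690

Shadow minimum tax:
  Adjusted income: 797,000 + 168,500 + 155,500 + 122,000 + 158,500 = 1,401,500
  Exemption: 1,401,500 ≤ 1,431,000, so full 31,000 applies
  Base: 1,401,500 − 31,000 = 1,370,500
  1,370,500 × 11% = 150,755

Excess of shadow minimum tax over regular income tax: 150,755 − 85,690 = 65,065.

65,065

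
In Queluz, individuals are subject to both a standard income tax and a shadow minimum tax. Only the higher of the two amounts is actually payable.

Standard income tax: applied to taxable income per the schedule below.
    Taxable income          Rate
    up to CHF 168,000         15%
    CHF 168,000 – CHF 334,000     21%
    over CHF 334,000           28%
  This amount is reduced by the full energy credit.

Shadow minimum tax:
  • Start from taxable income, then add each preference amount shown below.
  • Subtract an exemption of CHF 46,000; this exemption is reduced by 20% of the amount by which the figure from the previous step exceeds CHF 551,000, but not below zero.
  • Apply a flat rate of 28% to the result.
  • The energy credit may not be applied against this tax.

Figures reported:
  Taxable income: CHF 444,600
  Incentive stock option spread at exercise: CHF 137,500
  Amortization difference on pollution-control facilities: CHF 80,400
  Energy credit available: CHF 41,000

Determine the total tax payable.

CHF 178,864

Shadow minimum tax:
  Adjusted income: CHF 444,600 + CHF 137,500 + CHF 80,400 = CHF 662,500
  Exemption: CHF 46,000 − 20% × (CHF 662,500 − CHF 551,000) = CHF 46,000 − CHF 22,300 = CHF 23,700
  Base: CHF 662,500 − CHF 23,700 = CHF 638,800
  CHF 638,800 × 28% = CHF 178,864

Standard income tax:
  CHF 168,000 × 15% = CHF 25,200
  CHF 166,000 × 21% = CHF 34,860
  CHF 110,600 × 28% = CHF 30,968
  → CHF 91,028
  Less energy credit CHF 41,000 → CHF 50,028

CHF 178,864 > CHF 50,028, so the shadow minimum tax is the binding amount.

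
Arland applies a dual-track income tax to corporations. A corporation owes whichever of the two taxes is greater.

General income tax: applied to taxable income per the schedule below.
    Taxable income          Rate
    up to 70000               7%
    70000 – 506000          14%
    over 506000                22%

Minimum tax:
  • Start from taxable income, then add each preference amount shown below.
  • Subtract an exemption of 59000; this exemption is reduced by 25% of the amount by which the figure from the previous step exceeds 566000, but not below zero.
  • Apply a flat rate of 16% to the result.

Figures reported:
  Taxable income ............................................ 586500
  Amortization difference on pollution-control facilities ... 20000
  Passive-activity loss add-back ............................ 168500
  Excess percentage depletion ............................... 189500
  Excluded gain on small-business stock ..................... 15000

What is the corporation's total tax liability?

Minimum tax:
  Adjusted income: 586500 + 20000 + 168500 + 189500 + 15000 = 979500
  Exemption: 25% × (979500 − 566000) = 103375 ≥ 59000, so the exemption is fully phased out
  Base: 979500 − 0 = 979500
  979500 × 16% = 156720

General income tax:
  70000 × 7% = 4900
  436000 × 14% = 61040
  80500 × 22% = 17710
  → 83650

156720 > 83650, so the minimum tax is the binding amount.

156720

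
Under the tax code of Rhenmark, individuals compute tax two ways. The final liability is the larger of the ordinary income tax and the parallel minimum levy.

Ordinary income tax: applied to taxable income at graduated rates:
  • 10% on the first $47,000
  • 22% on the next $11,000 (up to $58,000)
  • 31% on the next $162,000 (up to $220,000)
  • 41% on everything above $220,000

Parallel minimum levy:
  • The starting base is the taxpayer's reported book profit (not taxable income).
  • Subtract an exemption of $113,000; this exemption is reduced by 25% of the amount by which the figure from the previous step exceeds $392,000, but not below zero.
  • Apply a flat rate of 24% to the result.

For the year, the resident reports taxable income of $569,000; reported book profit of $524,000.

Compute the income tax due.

Ordinary income tax:
  $47,000 × 10% = $4,700
  $11,000 × 22% = $2,420
  $162,000 × 31% = $50,220
  $349,000 × 41% = $143,090
  → $200,430

Parallel minimum levy:
  Base (reported book profit): $524,000
  Exemption: $113,000 − 25% × ($524,000 − $392,000) = $113,000 − $33,000 = $80,000
  Base: $524,000 − $80,000 = $444,000
  $444,000 × 24% = $106,560

$200,430 > $106,560, so the ordinary income tax governs.

$200,430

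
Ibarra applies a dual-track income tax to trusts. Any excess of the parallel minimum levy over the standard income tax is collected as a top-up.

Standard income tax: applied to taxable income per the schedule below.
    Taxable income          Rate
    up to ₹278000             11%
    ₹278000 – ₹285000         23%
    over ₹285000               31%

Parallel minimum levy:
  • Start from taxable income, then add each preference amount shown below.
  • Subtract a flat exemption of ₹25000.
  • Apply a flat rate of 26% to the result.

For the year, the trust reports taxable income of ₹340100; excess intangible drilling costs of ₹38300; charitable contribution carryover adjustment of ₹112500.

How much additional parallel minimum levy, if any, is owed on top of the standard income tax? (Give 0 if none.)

₹71863

Standard income tax:
  ₹278000 × 11% = ₹30580
  ₹7000 × 23% = ₹1610
  ₹55100 × 31% = ₹17081
  → ₹49271

Parallel minimum levy:
  Adjusted income: ₹340100 + ₹38300 + ₹112500 = ₹490900
  Less exemption ₹25000 → base ₹465900
  ₹465900 × 26% = ₹121134

Excess of parallel minimum levy over standard income tax: ₹121134 − ₹49271 = ₹71863.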